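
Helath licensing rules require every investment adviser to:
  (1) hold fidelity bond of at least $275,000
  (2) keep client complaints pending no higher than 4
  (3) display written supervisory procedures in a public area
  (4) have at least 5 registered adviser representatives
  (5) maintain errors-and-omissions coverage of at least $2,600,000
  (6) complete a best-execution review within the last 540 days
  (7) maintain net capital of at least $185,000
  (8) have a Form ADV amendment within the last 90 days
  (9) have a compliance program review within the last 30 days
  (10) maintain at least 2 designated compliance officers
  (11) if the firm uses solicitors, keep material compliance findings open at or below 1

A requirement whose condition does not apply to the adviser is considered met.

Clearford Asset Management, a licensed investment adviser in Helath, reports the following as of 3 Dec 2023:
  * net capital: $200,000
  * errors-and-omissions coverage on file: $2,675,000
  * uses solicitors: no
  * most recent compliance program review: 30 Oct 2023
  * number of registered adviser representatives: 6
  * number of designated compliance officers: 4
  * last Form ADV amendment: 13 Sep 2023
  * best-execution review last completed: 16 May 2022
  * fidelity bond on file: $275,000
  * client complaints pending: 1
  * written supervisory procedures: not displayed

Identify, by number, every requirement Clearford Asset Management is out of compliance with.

1. fidelity bond $275,000 ≥ $275,000 → met
2. client complaints pending 1 ≤ 4 → met
3. written supervisory procedures absent → not met
4. registered adviser representatives 6 ≥ 5 → met
5. errors-and-omissions coverage $2,675,000 ≥ $2,600,000 → met
6. best-execution review 566 days ago vs limit 540 → not met
7. net capital $200,000 ≥ $185,000 → met
8. Form ADV amendment 81 days ago vs limit 90 → met
9. compliance program review 34 days ago vs limit 30 → not met
10. designated compliance officers 4 ≥ 2 → met
11. condition 'uses solicitors' does not hold → requirement n/a → met
Not met: 3, 6, 9

3, 6, 9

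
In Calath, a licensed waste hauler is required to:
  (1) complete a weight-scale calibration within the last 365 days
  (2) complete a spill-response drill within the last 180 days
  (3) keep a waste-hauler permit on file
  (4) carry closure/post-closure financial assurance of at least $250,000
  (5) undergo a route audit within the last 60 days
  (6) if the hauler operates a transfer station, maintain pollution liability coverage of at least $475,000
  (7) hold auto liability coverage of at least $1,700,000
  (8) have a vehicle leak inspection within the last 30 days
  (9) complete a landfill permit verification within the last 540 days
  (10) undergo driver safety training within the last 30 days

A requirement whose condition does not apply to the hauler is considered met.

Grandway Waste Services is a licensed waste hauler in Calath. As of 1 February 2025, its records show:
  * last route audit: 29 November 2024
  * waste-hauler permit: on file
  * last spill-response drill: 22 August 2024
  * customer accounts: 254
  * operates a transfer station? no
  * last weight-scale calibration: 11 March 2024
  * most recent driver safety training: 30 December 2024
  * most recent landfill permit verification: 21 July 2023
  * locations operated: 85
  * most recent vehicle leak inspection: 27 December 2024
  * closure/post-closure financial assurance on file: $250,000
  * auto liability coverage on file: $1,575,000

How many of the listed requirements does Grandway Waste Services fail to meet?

5

1. weight-scale calibration 327 days ago vs limit 365 → met
2. spill-response drill 163 days ago vs limit 180 → met
3. waste-hauler permit present → met
4. closure/post-closure financial assurance $250,000 ≥ $250,000 → met
5. route audit 64 days ago vs limit 60 → not met
6. condition 'operates a transfer station' does not hold → requirement n/a → met
7. auto liability coverage $1,575,000 < $1,700,000 → not met
8. vehicle leak inspection 36 days ago vs limit 30 → not met
9. landfill permit verification 561 days ago vs limit 540 → not met
10. driver safety training 33 days ago vs limit 30 → not met
Not met: 5 of 10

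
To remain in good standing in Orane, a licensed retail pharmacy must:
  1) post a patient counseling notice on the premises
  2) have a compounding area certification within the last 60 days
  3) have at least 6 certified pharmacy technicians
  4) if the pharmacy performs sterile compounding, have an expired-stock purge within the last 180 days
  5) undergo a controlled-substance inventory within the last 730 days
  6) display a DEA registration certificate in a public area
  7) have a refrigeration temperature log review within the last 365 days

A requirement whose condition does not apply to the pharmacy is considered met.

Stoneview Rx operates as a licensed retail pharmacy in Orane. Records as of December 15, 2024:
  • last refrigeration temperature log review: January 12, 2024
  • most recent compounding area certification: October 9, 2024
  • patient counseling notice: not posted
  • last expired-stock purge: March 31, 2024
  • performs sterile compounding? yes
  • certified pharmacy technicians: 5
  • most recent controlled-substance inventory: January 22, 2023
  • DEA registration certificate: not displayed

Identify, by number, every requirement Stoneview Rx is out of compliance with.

1. patient counseling notice absent → not met
2. compounding area certification 67 days ago vs limit 60 → not met
3. certified pharmacy technicians 5 < 6 → not met
4. condition 'performs sterile compounding' holds; expired-stock purge 259 days ago vs limit 180 → not met
5. controlled-substance inventory 693 days ago vs limit 730 → met
6. DEA registration certificate absent → not met
7. refrigeration temperature log review 338 days ago vs limit 365 → met
Not met: 1, 2, 3, 4, 6

1, 2, 3, 4, 6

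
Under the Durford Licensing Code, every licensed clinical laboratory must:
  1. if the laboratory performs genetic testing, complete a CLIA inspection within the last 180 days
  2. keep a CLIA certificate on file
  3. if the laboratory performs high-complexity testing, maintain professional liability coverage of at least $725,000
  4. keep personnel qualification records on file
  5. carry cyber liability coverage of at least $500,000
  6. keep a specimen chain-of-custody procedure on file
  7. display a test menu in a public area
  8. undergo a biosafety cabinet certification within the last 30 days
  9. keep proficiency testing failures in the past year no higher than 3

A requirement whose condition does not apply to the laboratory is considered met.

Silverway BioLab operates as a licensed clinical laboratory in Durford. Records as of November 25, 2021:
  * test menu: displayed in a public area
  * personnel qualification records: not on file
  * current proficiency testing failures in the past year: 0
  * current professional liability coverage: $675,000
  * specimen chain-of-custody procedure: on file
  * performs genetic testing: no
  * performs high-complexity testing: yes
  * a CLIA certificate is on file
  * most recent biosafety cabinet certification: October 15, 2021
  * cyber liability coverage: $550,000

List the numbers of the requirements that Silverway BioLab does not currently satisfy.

3, 4, 8

1. condition 'performs genetic testing' does not hold → requirement n/a → met
2. CLIA certificate present → met
3. condition 'performs high-complexity testing' holds; professional liability coverage $675,000 < $725,000 → not met
4. personnel qualification records absent → not met
5. cyber liability coverage $550,000 ≥ $500,000 → met
6. specimen chain-of-custody procedure present → met
7. test menu present → met
8. biosafety cabinet certification 41 days ago vs limit 30 → not met
9. proficiency testing failures in the past year 0 ≤ 3 → met
Not met: 3, 4, 8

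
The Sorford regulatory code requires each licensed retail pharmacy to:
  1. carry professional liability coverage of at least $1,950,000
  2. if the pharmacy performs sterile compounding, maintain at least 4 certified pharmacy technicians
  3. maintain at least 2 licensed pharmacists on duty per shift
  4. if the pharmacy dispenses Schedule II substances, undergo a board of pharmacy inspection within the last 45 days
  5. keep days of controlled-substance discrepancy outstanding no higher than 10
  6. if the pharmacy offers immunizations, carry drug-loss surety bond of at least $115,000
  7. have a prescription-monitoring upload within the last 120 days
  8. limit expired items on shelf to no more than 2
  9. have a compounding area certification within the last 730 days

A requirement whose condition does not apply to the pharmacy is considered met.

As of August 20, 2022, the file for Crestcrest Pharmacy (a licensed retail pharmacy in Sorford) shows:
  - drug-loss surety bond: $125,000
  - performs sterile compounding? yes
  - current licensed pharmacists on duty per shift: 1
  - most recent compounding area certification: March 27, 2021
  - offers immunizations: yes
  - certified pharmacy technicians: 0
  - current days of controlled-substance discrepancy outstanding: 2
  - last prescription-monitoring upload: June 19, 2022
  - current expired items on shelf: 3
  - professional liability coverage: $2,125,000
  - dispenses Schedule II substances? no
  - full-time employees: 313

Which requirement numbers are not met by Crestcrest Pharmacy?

1. professional liability coverage $2,125,000 ≥ $1,950,000 → met
2. condition 'performs sterile compounding' holds; certified pharmacy technicians 0 < 4 → not met
3. licensed pharmacists on duty per shift 1 < 2 → not met
4. condition 'dispenses Schedule II substances' does not hold → requirement n/a → met
5. days of controlled-substance discrepancy outstanding 2 ≤ 10 → met
6. condition 'offers immunizations' holds; drug-loss surety bond $125,000 ≥ $115,000 → met
7. prescription-monitoring upload 62 days ago vs limit 120 → met
8. expired items on shelf 3 > 2 → not met
9. compounding area certification 511 days ago vs limit 730 → met
Not met: 2, 3, 8

2, 3, 8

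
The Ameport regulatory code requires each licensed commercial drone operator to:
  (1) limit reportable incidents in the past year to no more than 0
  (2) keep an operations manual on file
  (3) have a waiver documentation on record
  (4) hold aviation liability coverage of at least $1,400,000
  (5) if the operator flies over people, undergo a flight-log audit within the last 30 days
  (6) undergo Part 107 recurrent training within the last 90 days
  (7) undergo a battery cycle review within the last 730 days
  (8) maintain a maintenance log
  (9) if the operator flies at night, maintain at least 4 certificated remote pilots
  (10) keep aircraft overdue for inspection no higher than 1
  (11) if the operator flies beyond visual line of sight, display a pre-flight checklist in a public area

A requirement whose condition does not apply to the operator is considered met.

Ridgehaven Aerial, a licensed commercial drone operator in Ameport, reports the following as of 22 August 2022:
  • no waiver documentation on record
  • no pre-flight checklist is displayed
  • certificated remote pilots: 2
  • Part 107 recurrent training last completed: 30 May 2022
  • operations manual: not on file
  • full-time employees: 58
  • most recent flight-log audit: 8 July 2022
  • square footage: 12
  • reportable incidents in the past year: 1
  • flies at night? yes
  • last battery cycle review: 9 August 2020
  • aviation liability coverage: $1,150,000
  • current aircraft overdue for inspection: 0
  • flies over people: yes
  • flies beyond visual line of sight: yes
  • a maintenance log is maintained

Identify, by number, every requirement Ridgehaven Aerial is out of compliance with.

1. reportable incidents in the past year 1 > 0 → not met
2. operations manual absent → not met
3. waiver documentation absent → not met
4. aviation liability coverage $1,150,000 < $1,400,000 → not met
5. condition 'flies over people' holds; flight-log audit 45 days ago vs limit 30 → not met
6. Part 107 recurrent training 84 days ago vs limit 90 → met
7. battery cycle review 743 days ago vs limit 730 → not met
8. maintenance log present → met
9. condition 'flies at night' holds; certificated remote pilots 2 < 4 → not met
10. aircraft overdue for inspection 0 ≤ 1 → met
11. condition 'flies beyond visual line of sight' holds; pre-flight checklist absent → not met
Not met: 1, 2, 3, 4, 5, 7, 9, 11

1, 2, 3, 4, 5, 7, 9, 11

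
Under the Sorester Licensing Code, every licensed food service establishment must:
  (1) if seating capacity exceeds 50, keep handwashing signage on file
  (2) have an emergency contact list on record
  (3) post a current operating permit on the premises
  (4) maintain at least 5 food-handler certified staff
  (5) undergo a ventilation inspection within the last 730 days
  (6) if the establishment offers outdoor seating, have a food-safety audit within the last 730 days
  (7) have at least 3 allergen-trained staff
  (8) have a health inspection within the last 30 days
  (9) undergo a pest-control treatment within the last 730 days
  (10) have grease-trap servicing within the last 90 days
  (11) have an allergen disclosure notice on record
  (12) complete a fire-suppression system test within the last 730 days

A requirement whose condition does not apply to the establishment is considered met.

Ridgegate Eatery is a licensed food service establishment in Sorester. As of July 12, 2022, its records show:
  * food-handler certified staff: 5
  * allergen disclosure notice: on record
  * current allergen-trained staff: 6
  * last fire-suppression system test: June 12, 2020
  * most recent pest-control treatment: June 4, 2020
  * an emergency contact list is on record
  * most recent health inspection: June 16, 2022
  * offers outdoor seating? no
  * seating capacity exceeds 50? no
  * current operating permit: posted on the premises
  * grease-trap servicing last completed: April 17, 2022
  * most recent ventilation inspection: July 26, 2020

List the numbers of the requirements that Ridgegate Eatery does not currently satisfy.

9, 12

1. condition 'seating capacity exceeds 50' does not hold → requirement n/a → met
2. emergency contact list present → met
3. current operating permit present → met
4. food-handler certified staff 5 ≥ 5 → met
5. ventilation inspection 716 days ago vs limit 730 → met
6. condition 'offers outdoor seating' does not hold → requirement n/a → met
7. allergen-trained staff 6 ≥ 3 → met
8. health inspection 26 days ago vs limit 30 → met
9. pest-control treatment 768 days ago vs limit 730 → not met
10. grease-trap servicing 86 days ago vs limit 90 → met
11. allergen disclosure notice present → met
12. fire-suppression system test 760 days ago vs limit 730 → not met
Not met: 9, 12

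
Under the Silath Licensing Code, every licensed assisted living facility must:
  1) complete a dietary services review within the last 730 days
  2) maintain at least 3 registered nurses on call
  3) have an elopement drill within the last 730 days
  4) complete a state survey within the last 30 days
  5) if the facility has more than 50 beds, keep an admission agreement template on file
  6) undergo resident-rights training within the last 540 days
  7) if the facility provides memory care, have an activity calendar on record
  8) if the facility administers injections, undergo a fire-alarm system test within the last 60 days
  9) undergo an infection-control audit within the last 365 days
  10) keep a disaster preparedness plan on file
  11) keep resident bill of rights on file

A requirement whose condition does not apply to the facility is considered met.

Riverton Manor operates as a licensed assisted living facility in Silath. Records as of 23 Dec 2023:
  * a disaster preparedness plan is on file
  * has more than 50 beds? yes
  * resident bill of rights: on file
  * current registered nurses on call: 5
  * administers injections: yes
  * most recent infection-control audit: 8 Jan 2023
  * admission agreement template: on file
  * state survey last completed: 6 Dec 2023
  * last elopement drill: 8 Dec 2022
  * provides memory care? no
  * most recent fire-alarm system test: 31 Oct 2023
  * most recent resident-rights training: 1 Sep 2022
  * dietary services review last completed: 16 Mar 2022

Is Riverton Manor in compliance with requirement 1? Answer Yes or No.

1. dietary services review 647 days ago vs limit 730 → met

Yes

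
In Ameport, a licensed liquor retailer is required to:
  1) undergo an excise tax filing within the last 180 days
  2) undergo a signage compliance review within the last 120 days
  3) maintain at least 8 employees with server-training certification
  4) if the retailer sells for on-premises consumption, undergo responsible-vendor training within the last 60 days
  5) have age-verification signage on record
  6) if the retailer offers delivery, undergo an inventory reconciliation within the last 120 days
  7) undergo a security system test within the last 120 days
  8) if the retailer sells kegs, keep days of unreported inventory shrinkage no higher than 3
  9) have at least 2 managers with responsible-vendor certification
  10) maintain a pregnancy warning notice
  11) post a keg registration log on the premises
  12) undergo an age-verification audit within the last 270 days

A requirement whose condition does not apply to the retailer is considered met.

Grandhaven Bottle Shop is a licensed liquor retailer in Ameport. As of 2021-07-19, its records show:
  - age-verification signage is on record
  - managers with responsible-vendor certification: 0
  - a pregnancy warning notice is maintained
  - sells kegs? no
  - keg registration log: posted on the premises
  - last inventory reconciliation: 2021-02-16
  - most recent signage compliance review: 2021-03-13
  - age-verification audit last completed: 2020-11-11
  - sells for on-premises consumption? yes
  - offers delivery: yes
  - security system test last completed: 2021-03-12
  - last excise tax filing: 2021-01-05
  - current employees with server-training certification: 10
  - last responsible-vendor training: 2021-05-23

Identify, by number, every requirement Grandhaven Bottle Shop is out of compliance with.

1. excise tax filing 195 days ago vs limit 180 → not met
2. signage compliance review 128 days ago vs limit 120 → not met
3. employees with server-training certification 10 ≥ 8 → met
4. condition 'sells for on-premises consumption' holds; responsible-vendor training 57 days ago vs limit 60 → met
5. age-verification signage present → met
6. condition 'offers delivery' holds; inventory reconciliation 153 days ago vs limit 120 → not met
7. security system test 129 days ago vs limit 120 → not met
8. condition 'sells kegs' does not hold → requirement n/a → met
9. managers with responsible-vendor certification 0 < 2 → not met
10. pregnancy warning notice present → met
11. keg registration log present → met
12. age-verification audit 250 days ago vs limit 270 → met
Not met: 1, 2, 6, 7, 9

1, 2, 6, 7, 9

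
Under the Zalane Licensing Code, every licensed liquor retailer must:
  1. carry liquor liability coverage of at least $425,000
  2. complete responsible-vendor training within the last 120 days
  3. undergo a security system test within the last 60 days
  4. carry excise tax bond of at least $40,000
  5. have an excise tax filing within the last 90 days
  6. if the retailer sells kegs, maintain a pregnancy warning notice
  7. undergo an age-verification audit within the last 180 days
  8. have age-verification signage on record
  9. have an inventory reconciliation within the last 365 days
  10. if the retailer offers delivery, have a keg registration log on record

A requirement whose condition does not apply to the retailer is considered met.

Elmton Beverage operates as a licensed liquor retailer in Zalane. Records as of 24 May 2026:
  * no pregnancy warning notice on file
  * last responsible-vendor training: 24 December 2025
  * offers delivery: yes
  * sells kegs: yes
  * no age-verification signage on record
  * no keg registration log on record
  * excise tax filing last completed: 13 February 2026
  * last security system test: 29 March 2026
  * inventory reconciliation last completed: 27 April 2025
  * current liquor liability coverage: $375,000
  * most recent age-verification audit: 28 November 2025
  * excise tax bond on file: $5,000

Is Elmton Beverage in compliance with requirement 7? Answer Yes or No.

Yes

7. age-verification audit 177 days ago vs limit 180 → met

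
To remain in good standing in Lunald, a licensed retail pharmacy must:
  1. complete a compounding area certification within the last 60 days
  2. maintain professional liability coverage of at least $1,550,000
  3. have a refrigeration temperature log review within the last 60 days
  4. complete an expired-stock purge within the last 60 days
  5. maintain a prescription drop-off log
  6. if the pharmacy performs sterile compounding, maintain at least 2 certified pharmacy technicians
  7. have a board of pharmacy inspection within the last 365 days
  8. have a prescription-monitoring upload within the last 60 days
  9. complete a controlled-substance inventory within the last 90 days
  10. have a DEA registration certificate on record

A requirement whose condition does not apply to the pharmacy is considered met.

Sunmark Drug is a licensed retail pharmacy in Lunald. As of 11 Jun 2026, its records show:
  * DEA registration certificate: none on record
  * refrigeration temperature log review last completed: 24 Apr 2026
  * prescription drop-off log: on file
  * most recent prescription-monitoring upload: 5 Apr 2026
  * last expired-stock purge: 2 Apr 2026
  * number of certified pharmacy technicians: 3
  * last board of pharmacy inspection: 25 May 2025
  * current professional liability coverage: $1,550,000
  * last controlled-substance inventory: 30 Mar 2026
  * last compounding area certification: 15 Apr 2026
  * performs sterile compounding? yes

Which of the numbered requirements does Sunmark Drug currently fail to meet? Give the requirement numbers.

4, 7, 8, 10

1. compounding area certification 57 days ago vs limit 60 → met
2. professional liability coverage $1,550,000 ≥ $1,550,000 → met
3. refrigeration temperature log review 48 days ago vs limit 60 → met
4. expired-stock purge 70 days ago vs limit 60 → not met
5. prescription drop-off log present → met
6. condition 'performs sterile compounding' holds; certified pharmacy technicians 3 ≥ 2 → met
7. board of pharmacy inspection 382 days ago vs limit 365 → not met
8. prescription-monitoring upload 67 days ago vs limit 60 → not met
9. controlled-substance inventory 73 days ago vs limit 90 → met
10. DEA registration certificate absent → not met
Not met: 4, 7, 8, 10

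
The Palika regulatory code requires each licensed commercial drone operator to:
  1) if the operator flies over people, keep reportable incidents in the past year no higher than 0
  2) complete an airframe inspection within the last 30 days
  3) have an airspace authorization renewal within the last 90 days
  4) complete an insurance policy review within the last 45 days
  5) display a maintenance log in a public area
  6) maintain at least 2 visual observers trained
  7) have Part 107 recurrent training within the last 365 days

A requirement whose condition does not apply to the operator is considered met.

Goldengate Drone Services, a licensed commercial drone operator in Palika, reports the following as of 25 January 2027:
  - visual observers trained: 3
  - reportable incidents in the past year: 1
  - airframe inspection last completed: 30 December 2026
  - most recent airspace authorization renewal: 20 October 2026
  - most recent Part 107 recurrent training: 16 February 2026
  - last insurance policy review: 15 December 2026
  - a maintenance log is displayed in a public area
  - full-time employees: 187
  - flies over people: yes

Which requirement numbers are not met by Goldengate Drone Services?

1, 3

1. condition 'flies over people' holds; reportable incidents in the past year 1 > 0 → not met
2. airframe inspection 26 days ago vs limit 30 → met
3. airspace authorization renewal 97 days ago vs limit 90 → not met
4. insurance policy review 41 days ago vs limit 45 → met
5. maintenance log present → met
6. visual observers trained 3 ≥ 2 → met
7. Part 107 recurrent training 343 days ago vs limit 365 → met
Not met: 1, 3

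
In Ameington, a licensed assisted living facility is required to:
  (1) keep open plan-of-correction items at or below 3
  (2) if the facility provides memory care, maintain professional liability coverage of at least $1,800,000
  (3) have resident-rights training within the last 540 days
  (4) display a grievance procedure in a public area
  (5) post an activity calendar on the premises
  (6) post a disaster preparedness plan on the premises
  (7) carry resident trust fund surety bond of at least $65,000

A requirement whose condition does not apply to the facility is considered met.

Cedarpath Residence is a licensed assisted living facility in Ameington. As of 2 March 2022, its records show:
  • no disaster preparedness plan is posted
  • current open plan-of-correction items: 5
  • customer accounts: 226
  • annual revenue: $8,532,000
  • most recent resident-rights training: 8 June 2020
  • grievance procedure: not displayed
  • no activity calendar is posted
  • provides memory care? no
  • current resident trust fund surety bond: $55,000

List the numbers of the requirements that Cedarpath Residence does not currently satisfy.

1, 3, 4, 5, 6, 7

1. open plan-of-correction items 5 > 3 → not met
2. condition 'provides memory care' does not hold → requirement n/a → met
3. resident-rights training 632 days ago vs limit 540 → not met
4. grievance procedure absent → not met
5. activity calendar absent → not met
6. disaster preparedness plan absent → not met
7. resident trust fund surety bond $55,000 < $65,000 → not met
Not met: 1, 3, 4, 5, 6, 7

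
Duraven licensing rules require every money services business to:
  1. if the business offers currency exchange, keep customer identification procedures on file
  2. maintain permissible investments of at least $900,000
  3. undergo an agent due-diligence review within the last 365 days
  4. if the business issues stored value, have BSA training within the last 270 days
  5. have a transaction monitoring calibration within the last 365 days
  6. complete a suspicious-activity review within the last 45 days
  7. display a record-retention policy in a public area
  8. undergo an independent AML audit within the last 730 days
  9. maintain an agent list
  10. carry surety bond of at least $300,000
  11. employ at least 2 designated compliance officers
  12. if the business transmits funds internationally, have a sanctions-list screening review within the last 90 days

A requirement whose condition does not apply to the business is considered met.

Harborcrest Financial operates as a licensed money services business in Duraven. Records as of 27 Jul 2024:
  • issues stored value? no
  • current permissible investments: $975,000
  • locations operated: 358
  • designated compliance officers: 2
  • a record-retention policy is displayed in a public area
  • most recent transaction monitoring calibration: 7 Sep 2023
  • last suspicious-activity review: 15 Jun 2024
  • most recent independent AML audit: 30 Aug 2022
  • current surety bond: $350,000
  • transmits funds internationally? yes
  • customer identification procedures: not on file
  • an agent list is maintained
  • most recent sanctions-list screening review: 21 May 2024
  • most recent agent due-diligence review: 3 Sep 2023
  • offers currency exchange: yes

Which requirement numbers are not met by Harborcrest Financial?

1

1. condition 'offers currency exchange' holds; customer identification procedures absent → not met
2. permissible investments $975,000 ≥ $900,000 → met
3. agent due-diligence review 328 days ago vs limit 365 → met
4. condition 'issues stored value' does not hold → requirement n/a → met
5. transaction monitoring calibration 324 days ago vs limit 365 → met
6. suspicious-activity review 42 days ago vs limit 45 → met
7. record-retention policy present → met
8. independent AML audit 697 days ago vs limit 730 → met
9. agent list present → met
10. surety bond $350,000 ≥ $300,000 → met
11. designated compliance officers 2 ≥ 2 → met
12. condition 'transmits funds internationally' holds; sanctions-list screening review 67 days ago vs limit 90 → met
Not met: 1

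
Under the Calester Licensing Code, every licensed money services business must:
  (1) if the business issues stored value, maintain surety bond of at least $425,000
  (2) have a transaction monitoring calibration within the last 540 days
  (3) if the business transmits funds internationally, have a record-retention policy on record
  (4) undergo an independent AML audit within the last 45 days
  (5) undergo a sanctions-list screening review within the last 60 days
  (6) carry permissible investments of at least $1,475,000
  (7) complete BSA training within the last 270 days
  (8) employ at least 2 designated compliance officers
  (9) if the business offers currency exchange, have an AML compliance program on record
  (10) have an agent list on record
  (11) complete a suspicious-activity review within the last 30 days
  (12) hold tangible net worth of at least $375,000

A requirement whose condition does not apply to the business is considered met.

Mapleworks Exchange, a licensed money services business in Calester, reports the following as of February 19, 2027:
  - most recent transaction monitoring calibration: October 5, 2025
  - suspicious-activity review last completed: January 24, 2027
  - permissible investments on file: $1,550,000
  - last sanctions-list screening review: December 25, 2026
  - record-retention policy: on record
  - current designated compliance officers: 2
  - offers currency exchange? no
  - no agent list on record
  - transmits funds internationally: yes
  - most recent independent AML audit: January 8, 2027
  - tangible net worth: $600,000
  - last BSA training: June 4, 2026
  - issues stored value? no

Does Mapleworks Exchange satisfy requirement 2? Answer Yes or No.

Yes

2. transaction monitoring calibration 502 days ago vs limit 540 → met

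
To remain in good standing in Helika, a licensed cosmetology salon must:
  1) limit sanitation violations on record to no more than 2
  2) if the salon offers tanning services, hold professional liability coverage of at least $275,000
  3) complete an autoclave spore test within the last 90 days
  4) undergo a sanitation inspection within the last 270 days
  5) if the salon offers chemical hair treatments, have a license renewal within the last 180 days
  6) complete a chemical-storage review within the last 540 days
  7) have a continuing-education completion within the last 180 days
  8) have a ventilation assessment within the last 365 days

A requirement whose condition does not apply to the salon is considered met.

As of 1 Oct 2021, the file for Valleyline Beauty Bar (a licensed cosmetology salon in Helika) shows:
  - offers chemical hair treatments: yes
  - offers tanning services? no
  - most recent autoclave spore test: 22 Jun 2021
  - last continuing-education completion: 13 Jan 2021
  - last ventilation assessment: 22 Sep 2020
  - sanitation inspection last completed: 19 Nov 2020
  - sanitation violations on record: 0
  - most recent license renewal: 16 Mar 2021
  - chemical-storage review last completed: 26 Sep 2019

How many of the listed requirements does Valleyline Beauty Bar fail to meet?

1. sanitation violations on record 0 ≤ 2 → met
2. condition 'offers tanning services' does not hold → requirement n/a → met
3. autoclave spore test 101 days ago vs limit 90 → not met
4. sanitation inspection 316 days ago vs limit 270 → not met
5. condition 'offers chemical hair treatments' holds; license renewal 199 days ago vs limit 180 → not met
6. chemical-storage review 736 days ago vs limit 540 → not met
7. continuing-education completion 261 days ago vs limit 180 → not met
8. ventilation assessment 374 days ago vs limit 365 → not met
Not met: 6 of 8

6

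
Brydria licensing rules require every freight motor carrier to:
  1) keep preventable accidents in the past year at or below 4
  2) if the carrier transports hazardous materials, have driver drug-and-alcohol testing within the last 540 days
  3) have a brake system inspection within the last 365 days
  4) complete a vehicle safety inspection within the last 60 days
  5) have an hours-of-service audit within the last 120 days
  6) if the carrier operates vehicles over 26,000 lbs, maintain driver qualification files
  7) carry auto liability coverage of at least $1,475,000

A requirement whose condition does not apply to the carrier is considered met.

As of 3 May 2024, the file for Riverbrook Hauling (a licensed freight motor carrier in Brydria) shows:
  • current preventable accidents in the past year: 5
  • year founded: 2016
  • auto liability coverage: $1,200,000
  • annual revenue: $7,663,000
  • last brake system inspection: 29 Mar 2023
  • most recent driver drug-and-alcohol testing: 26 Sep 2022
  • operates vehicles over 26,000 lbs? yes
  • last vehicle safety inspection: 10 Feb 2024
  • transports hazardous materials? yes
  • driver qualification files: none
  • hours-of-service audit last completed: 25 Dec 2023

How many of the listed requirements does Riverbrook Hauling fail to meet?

1. preventable accidents in the past year 5 > 4 → not met
2. condition 'transports hazardous materials' holds; driver drug-and-alcohol testing 585 days ago vs limit 540 → not met
3. brake system inspection 401 days ago vs limit 365 → not met
4. vehicle safety inspection 83 days ago vs limit 60 → not met
5. hours-of-service audit 130 days ago vs limit 120 → not met
6. condition 'operates vehicles over 26,000 lbs' holds; driver qualification files absent → not met
7. auto liability coverage $1,200,000 < $1,475,000 → not met
Not met: 7 of 7

7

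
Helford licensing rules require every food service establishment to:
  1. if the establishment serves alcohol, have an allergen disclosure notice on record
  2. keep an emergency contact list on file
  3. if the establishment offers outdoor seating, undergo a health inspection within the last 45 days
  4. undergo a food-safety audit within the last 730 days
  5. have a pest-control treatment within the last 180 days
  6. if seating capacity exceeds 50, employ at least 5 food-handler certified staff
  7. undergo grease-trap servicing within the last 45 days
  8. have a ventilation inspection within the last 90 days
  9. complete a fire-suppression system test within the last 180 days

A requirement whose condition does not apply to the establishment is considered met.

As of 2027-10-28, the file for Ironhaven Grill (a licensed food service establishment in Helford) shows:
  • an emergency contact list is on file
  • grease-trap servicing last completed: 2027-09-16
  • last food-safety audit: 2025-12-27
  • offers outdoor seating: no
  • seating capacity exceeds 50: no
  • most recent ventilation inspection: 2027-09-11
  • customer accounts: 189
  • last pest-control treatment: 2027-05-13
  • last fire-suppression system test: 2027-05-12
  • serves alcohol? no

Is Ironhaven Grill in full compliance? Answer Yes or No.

Yes

1. condition 'serves alcohol' does not hold → requirement n/a → met
2. emergency contact list present → met
3. condition 'offers outdoor seating' does not hold → requirement n/a → met
4. food-safety audit 670 days ago vs limit 730 → met
5. pest-control treatment 168 days ago vs limit 180 → met
6. condition 'seating capacity exceeds 50' does not hold → requirement n/a → met
7. grease-trap servicing 42 days ago vs limit 45 → met
8. ventilation inspection 47 days ago vs limit 90 → met
9. fire-suppression system test 169 days ago vs limit 180 → met
All met.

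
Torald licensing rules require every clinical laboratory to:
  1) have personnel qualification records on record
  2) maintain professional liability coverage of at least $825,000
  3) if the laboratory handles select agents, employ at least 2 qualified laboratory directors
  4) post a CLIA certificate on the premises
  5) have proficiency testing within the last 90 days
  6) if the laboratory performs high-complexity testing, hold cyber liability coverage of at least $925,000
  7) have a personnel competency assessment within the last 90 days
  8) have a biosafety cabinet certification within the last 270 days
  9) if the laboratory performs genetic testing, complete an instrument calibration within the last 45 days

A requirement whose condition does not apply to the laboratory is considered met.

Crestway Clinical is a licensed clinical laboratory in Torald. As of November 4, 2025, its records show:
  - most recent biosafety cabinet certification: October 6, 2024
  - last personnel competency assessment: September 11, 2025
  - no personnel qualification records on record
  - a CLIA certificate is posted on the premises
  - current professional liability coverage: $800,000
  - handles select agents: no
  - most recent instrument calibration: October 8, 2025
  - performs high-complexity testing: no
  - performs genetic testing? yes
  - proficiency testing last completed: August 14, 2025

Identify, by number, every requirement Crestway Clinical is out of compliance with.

1, 2, 8

1. personnel qualification records absent → not met
2. professional liability coverage $800,000 < $825,000 → not met
3. condition 'handles select agents' does not hold → requirement n/a → met
4. CLIA certificate present → met
5. proficiency testing 82 days ago vs limit 90 → met
6. condition 'performs high-complexity testing' does not hold → requirement n/a → met
7. personnel competency assessment 54 days ago vs limit 90 → met
8. biosafety cabinet certification 394 days ago vs limit 270 → not met
9. condition 'performs genetic testing' holds; instrument calibration 27 days ago vs limit 45 → met
Not met: 1, 2, 8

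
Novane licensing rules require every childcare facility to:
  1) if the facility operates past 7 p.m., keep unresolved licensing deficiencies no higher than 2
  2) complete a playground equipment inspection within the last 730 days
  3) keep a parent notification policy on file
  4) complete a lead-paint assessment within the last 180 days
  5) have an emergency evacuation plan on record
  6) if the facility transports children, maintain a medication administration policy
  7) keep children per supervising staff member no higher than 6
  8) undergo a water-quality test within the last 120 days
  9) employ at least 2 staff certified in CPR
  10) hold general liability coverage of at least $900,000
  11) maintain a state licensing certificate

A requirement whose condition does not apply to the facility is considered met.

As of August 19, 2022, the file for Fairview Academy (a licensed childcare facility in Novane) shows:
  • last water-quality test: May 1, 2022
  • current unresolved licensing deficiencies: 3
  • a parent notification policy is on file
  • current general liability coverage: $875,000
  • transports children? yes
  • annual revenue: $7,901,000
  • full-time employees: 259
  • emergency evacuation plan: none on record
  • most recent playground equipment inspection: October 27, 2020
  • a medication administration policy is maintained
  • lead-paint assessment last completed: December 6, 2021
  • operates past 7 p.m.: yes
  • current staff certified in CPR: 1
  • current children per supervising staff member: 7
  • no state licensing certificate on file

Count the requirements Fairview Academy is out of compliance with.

1. condition 'operates past 7 p.m.' holds; unresolved licensing deficiencies 3 > 2 → not met
2. playground equipment inspection 661 days ago vs limit 730 → met
3. parent notification policy present → met
4. lead-paint assessment 256 days ago vs limit 180 → not met
5. emergency evacuation plan absent → not met
6. condition 'transports children' holds; medication administration policy present → met
7. children per supervising staff member 7 > 6 → not met
8. water-quality test 110 days ago vs limit 120 → met
9. staff certified in CPR 1 < 2 → not met
10. general liability coverage $875,000 < $900,000 → not met
11. state licensing certificate absent → not met
Not met: 7 of 11

7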